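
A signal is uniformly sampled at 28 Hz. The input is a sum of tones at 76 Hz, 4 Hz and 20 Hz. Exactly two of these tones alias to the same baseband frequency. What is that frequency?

fs/2 = 14 Hz.
76 Hz mod fs = 20 Hz.
20 Hz > fs/2 = 14 Hz, folds to fs − 20 Hz = 8 Hz.
4 Hz ≤ fs/2 = 14 Hz, passes unchanged.
20 Hz > fs/2 = 14 Hz, folds to fs − 20 Hz = 8 Hz.
20 Hz and 76 Hz both map to 8 Hz.

8 Hz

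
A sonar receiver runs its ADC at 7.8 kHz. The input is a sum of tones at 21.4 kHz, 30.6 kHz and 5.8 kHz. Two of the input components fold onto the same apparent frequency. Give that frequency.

2 kHz

fs/2 = 3.9 kHz.
21.4 kHz mod fs = 5.8 kHz.
5.8 kHz > fs/2 = 3.9 kHz, folds to fs − 5.8 kHz = 2 kHz.
30.6 kHz mod fs = 7.2 kHz.
7.2 kHz > fs/2 = 3.9 kHz, folds to fs − 7.2 kHz = 0.6 kHz.
5.8 kHz > fs/2 = 3.9 kHz, folds to fs − 5.8 kHz = 2 kHz.
5.8 kHz and 21.4 kHz both map to 2 kHz.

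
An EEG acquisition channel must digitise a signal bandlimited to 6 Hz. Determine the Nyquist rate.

Nyquist rate = 2 × 6 Hz = 12 Hz.

12 Hz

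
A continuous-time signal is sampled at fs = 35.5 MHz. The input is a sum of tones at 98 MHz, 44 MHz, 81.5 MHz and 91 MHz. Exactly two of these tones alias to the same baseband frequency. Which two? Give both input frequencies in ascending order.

fs/2 = 17.75 MHz.
98 MHz mod fs = 27 MHz.
27 MHz > fs/2 = 17.75 MHz, folds to fs − 27 MHz = 8.5 MHz.
44 MHz mod fs = 8.5 MHz.
8.5 MHz ≤ fs/2 = 17.75 MHz, appears at 8.5 MHz.
81.5 MHz mod fs = 10.5 MHz.
10.5 MHz ≤ fs/2 = 17.75 MHz, appears at 10.5 MHz.
91 MHz mod fs = 20 MHz.
20 MHz > fs/2 = 17.75 MHz, folds to fs − 20 MHz = 15.5 MHz.
44 MHz and 98 MHz both map to 8.5 MHz.

44 MHz, 98 MHz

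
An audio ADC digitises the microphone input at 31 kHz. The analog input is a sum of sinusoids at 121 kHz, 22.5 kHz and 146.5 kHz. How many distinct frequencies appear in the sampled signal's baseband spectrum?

2

fs/2 = 15.5 kHz.
121 kHz mod fs = 28 kHz.
28 kHz > fs/2 = 15.5 kHz, folds to fs − 28 kHz = 3 kHz.
22.5 kHz > fs/2 = 15.5 kHz, folds to fs − 22.5 kHz = 8.5 kHz.
146.5 kHz mod fs = 22.5 kHz.
22.5 kHz > fs/2 = 15.5 kHz, folds to fs − 22.5 kHz = 8.5 kHz.
Distinct values: {3 kHz, 8.5 kHz} → 2.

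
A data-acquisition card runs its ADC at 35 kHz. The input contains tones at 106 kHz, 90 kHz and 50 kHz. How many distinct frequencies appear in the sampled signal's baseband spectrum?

2

fs/2 = 17.5 kHz.
106 kHz mod fs = 1 kHz.
1 kHz ≤ fs/2 = 17.5 kHz, appears at 1 kHz.
90 kHz mod fs = 20 kHz.
20 kHz > fs/2 = 17.5 kHz, folds to fs − 20 kHz = 15 kHz.
50 kHz mod fs = 15 kHz.
15 kHz ≤ fs/2 = 17.5 kHz, appears at 15 kHz.
Distinct values: {1 kHz, 15 kHz} → 2.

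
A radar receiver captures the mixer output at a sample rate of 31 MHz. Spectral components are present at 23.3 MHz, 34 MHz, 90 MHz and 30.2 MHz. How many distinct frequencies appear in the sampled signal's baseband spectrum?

fs/2 = 15.5 MHz.
23.3 MHz > fs/2 = 15.5 MHz, folds to fs − 23.3 MHz = 7.7 MHz.
34 MHz mod fs = 3 MHz.
3 MHz ≤ fs/2 = 15.5 MHz, appears at 3 MHz.
90 MHz mod fs = 28 MHz.
28 MHz > fs/2 = 15.5 MHz, folds to fs − 28 MHz = 3 MHz.
30.2 MHz > fs/2 = 15.5 MHz, folds to fs − 30.2 MHz = 0.8 MHz.
Distinct values: {0.8 MHz, 3 MHz, 7.7 MHz} → 3.

3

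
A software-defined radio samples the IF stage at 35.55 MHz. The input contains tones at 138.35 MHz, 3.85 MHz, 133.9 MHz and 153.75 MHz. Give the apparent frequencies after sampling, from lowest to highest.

3.85 MHz, 8.3 MHz, 11.55 MHz

fs/2 = 17.775 MHz.
138.35 MHz mod fs = 31.7 MHz.
31.7 MHz > fs/2 = 17.775 MHz, folds to fs − 31.7 MHz = 3.85 MHz.
3.85 MHz ≤ fs/2 = 17.775 MHz, passes unchanged.
133.9 MHz mod fs = 27.25 MHz.
27.25 MHz > fs/2 = 17.775 MHz, folds to fs − 27.25 MHz = 8.3 MHz.
153.75 MHz mod fs = 11.55 MHz.
11.55 MHz ≤ fs/2 = 17.775 MHz, appears at 11.55 MHz.
Distinct values: {3.85 MHz, 8.3 MHz, 11.55 MHz}.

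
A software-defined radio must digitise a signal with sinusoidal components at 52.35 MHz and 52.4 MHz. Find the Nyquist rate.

104.8 MHz

Highest-frequency component: 52.4 MHz.
Nyquist rate = 2 × 52.4 MHz = 104.8 MHz.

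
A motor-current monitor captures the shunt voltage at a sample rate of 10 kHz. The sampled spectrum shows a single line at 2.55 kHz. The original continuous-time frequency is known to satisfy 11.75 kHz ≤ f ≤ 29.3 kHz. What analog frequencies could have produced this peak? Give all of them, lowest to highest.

12.55 kHz, 17.45 kHz, 22.55 kHz, 27.45 kHz

Frequencies that alias to 2.55 kHz are k·fs ± 2.55 kHz for integer k ≥ 0.
k=0: 2.55 kHz.
k=1: 7.45 kHz, 12.55 kHz.
k=2: 17.45 kHz, 22.55 kHz.
k=3: 27.45 kHz, 32.55 kHz.
k=4: 37.45 kHz, 42.55 kHz.
Within [11.75 kHz, 29.3 kHz]: 12.55 kHz, 17.45 kHz, 22.55 kHz, 27.45 kHz.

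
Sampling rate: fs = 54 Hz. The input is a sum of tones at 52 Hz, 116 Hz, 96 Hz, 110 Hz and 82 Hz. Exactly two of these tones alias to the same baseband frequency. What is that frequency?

2 Hz

fs/2 = 27 Hz.
52 Hz > fs/2 = 27 Hz, folds to fs − 52 Hz = 2 Hz.
116 Hz mod fs = 8 Hz.
8 Hz ≤ fs/2 = 27 Hz, appears at 8 Hz.
96 Hz mod fs = 42 Hz.
42 Hz > fs/2 = 27 Hz, folds to fs − 42 Hz = 12 Hz.
110 Hz mod fs = 2 Hz.
2 Hz ≤ fs/2 = 27 Hz, appears at 2 Hz.
82 Hz mod fs = 28 Hz.
28 Hz > fs/2 = 27 Hz, folds to fs − 28 Hz = 26 Hz.
52 Hz and 110 Hz both map to 2 Hz.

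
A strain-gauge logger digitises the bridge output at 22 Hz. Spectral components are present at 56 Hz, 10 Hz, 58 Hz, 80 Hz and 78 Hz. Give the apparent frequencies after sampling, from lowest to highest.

8 Hz, 10 Hz

fs/2 = 11 Hz.
56 Hz mod fs = 12 Hz.
12 Hz > fs/2 = 11 Hz, folds to fs − 12 Hz = 10 Hz.
10 Hz ≤ fs/2 = 11 Hz, passes unchanged.
58 Hz mod fs = 14 Hz.
14 Hz > fs/2 = 11 Hz, folds to fs − 14 Hz = 8 Hz.
80 Hz mod fs = 14 Hz.
14 Hz > fs/2 = 11 Hz, folds to fs − 14 Hz = 8 Hz.
78 Hz mod fs = 12 Hz.
12 Hz > fs/2 = 11 Hz, folds to fs − 12 Hz = 10 Hz.
Distinct values: {8 Hz, 10 Hz}.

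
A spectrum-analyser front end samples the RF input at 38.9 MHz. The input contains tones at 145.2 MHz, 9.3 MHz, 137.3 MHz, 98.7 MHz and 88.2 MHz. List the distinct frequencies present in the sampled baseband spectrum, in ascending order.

9.3 MHz, 10.4 MHz, 18 MHz, 18.3 MHz

fs/2 = 19.45 MHz.
145.2 MHz mod fs = 28.5 MHz.
28.5 MHz > fs/2 = 19.45 MHz, folds to fs − 28.5 MHz = 10.4 MHz.
9.3 MHz ≤ fs/2 = 19.45 MHz, passes unchanged.
137.3 MHz mod fs = 20.6 MHz.
20.6 MHz > fs/2 = 19.45 MHz, folds to fs − 20.6 MHz = 18.3 MHz.
98.7 MHz mod fs = 20.9 MHz.
20.9 MHz > fs/2 = 19.45 MHz, folds to fs − 20.9 MHz = 18 MHz.
88.2 MHz mod fs = 10.4 MHz.
10.4 MHz ≤ fs/2 = 19.45 MHz, appears at 10.4 MHz.
Distinct values: {9.3 MHz, 10.4 MHz, 18 MHz, 18.3 MHz}.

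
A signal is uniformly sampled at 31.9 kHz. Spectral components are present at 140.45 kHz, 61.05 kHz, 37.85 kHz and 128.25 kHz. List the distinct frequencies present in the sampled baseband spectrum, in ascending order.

0.65 kHz, 2.75 kHz, 5.95 kHz, 12.85 kHz

fs/2 = 15.95 kHz.
140.45 kHz mod fs = 12.85 kHz.
12.85 kHz ≤ fs/2 = 15.95 kHz, appears at 12.85 kHz.
61.05 kHz mod fs = 29.15 kHz.
29.15 kHz > fs/2 = 15.95 kHz, folds to fs − 29.15 kHz = 2.75 kHz.
37.85 kHz mod fs = 5.95 kHz.
5.95 kHz ≤ fs/2 = 15.95 kHz, appears at 5.95 kHz.
128.25 kHz mod fs = 0.65 kHz.
0.65 kHz ≤ fs/2 = 15.95 kHz, appears at 0.65 kHz.
Distinct values: {0.65 kHz, 2.75 kHz, 5.95 kHz, 12.85 kHz}.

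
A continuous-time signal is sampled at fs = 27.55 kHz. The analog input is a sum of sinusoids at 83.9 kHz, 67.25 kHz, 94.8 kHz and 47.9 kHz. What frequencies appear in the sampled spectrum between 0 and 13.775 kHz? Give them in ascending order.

fs/2 = 13.775 kHz.
83.9 kHz mod fs = 1.25 kHz.
1.25 kHz ≤ fs/2 = 13.775 kHz, appears at 1.25 kHz.
67.25 kHz mod fs = 12.15 kHz.
12.15 kHz ≤ fs/2 = 13.775 kHz, appears at 12.15 kHz.
94.8 kHz mod fs = 12.15 kHz.
12.15 kHz ≤ fs/2 = 13.775 kHz, appears at 12.15 kHz.
47.9 kHz mod fs = 20.35 kHz.
20.35 kHz > fs/2 = 13.775 kHz, folds to fs − 20.35 kHz = 7.2 kHz.
Distinct values: {1.25 kHz, 7.2 kHz, 12.15 kHz}.

1.25 kHz, 7.2 kHz, 12.15 kHz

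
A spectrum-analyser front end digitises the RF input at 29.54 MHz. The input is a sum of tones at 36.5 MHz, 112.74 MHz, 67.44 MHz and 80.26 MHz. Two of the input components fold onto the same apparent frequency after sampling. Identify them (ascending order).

fs/2 = 14.77 MHz.
36.5 MHz mod fs = 6.96 MHz.
6.96 MHz ≤ fs/2 = 14.77 MHz, appears at 6.96 MHz.
112.74 MHz mod fs = 24.12 MHz.
24.12 MHz > fs/2 = 14.77 MHz, folds to fs − 24.12 MHz = 5.42 MHz.
67.44 MHz mod fs = 8.36 MHz.
8.36 MHz ≤ fs/2 = 14.77 MHz, appears at 8.36 MHz.
80.26 MHz mod fs = 21.18 MHz.
21.18 MHz > fs/2 = 14.77 MHz, folds to fs − 21.18 MHz = 8.36 MHz.
67.44 MHz and 80.26 MHz both map to 8.36 MHz.

67.44 MHz, 80.26 MHz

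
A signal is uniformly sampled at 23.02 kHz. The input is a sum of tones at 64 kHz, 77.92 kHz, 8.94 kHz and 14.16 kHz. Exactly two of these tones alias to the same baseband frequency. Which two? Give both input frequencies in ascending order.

14.16 kHz, 77.92 kHz

fs/2 = 11.51 kHz.
64 kHz mod fs = 17.96 kHz.
17.96 kHz > fs/2 = 11.51 kHz, folds to fs − 17.96 kHz = 5.06 kHz.
77.92 kHz mod fs = 8.86 kHz.
8.86 kHz ≤ fs/2 = 11.51 kHz, appears at 8.86 kHz.
8.94 kHz ≤ fs/2 = 11.51 kHz, passes unchanged.
14.16 kHz > fs/2 = 11.51 kHz, folds to fs − 14.16 kHz = 8.86 kHz.
14.16 kHz and 77.92 kHz both map to 8.86 kHz.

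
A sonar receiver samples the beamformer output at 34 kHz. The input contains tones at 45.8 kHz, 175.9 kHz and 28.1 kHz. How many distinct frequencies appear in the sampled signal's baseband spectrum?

2

fs/2 = 17 kHz.
45.8 kHz mod fs = 11.8 kHz.
11.8 kHz ≤ fs/2 = 17 kHz, appears at 11.8 kHz.
175.9 kHz mod fs = 5.9 kHz.
5.9 kHz ≤ fs/2 = 17 kHz, appears at 5.9 kHz.
28.1 kHz > fs/2 = 17 kHz, folds to fs − 28.1 kHz = 5.9 kHz.
Distinct values: {5.9 kHz, 11.8 kHz} → 2.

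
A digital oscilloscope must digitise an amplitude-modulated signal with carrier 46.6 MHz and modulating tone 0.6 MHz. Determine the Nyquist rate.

94.4 MHz

AM sidebands sit at fc ± fm = 46 MHz and 47.2 MHz.
Highest-frequency component: 47.2 MHz.
Nyquist rate = 2 × 47.2 MHz = 94.4 MHz.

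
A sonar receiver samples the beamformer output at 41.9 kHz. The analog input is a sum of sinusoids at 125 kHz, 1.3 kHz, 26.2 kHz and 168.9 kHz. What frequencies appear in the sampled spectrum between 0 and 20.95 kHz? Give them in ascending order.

0.7 kHz, 1.3 kHz, 15.7 kHz

fs/2 = 20.95 kHz.
125 kHz mod fs = 41.2 kHz.
41.2 kHz > fs/2 = 20.95 kHz, folds to fs − 41.2 kHz = 0.7 kHz.
1.3 kHz ≤ fs/2 = 20.95 kHz, passes unchanged.
26.2 kHz > fs/2 = 20.95 kHz, folds to fs − 26.2 kHz = 15.7 kHz.
168.9 kHz mod fs = 1.3 kHz.
1.3 kHz ≤ fs/2 = 20.95 kHz, appears at 1.3 kHz.
Distinct values: {0.7 kHz, 1.3 kHz, 15.7 kHz}.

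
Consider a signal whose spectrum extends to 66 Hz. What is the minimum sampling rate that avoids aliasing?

132 Hz

Nyquist rate = 2 × 66 Hz = 132 Hz.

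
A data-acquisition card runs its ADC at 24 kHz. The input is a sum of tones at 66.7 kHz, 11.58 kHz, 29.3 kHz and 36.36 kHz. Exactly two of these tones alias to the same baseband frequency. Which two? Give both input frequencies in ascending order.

fs/2 = 12 kHz.
66.7 kHz mod fs = 18.7 kHz.
18.7 kHz > fs/2 = 12 kHz, folds to fs − 18.7 kHz = 5.3 kHz.
11.58 kHz ≤ fs/2 = 12 kHz, passes unchanged.
29.3 kHz mod fs = 5.3 kHz.
5.3 kHz ≤ fs/2 = 12 kHz, appears at 5.3 kHz.
36.36 kHz mod fs = 12.36 kHz.
12.36 kHz > fs/2 = 12 kHz, folds to fs − 12.36 kHz = 11.64 kHz.
29.3 kHz and 66.7 kHz both map to 5.3 kHz.

29.3 kHz, 66.7 kHz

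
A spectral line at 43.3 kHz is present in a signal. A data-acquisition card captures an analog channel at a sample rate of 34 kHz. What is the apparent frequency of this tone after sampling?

9.3 kHz

43.3 kHz mod fs = 9.3 kHz.
9.3 kHz ≤ fs/2 = 17 kHz, appears at 9.3 kHz.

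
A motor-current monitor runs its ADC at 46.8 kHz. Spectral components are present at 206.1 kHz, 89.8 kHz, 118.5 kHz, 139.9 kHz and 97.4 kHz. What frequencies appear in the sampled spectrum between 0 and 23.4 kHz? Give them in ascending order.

fs/2 = 23.4 kHz.
206.1 kHz mod fs = 18.9 kHz.
18.9 kHz ≤ fs/2 = 23.4 kHz, appears at 18.9 kHz.
89.8 kHz mod fs = 43 kHz.
43 kHz > fs/2 = 23.4 kHz, folds to fs − 43 kHz = 3.8 kHz.
118.5 kHz mod fs = 24.9 kHz.
24.9 kHz > fs/2 = 23.4 kHz, folds to fs − 24.9 kHz = 21.9 kHz.
139.9 kHz mod fs = 46.3 kHz.
46.3 kHz > fs/2 = 23.4 kHz, folds to fs − 46.3 kHz = 0.5 kHz.
97.4 kHz mod fs = 3.8 kHz.
3.8 kHz ≤ fs/2 = 23.4 kHz, appears at 3.8 kHz.
Distinct values: {0.5 kHz, 3.8 kHz, 18.9 kHz, 21.9 kHz}.

0.5 kHz, 3.8 kHz, 18.9 kHz, 21.9 kHz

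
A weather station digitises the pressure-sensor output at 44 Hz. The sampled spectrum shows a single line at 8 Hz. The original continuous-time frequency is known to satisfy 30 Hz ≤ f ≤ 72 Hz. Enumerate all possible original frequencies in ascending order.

36 Hz, 52 Hz

Frequencies that alias to 8 Hz are k·fs ± 8 Hz for integer k ≥ 0.
k=0: 8 Hz.
k=1: 36 Hz, 52 Hz.
k=2: 80 Hz, 96 Hz.
Within [30 Hz, 72 Hz]: 36 Hz, 52 Hz.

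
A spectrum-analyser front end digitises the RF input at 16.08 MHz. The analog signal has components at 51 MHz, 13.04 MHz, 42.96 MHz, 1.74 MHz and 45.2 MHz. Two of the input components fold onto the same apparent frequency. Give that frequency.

fs/2 = 8.04 MHz.
51 MHz mod fs = 2.76 MHz.
2.76 MHz ≤ fs/2 = 8.04 MHz, appears at 2.76 MHz.
13.04 MHz > fs/2 = 8.04 MHz, folds to fs − 13.04 MHz = 3.04 MHz.
42.96 MHz mod fs = 10.8 MHz.
10.8 MHz > fs/2 = 8.04 MHz, folds to fs − 10.8 MHz = 5.28 MHz.
1.74 MHz ≤ fs/2 = 8.04 MHz, passes unchanged.
45.2 MHz mod fs = 13.04 MHz.
13.04 MHz > fs/2 = 8.04 MHz, folds to fs − 13.04 MHz = 3.04 MHz.
13.04 MHz and 45.2 MHz both map to 3.04 MHz.

3.04 MHz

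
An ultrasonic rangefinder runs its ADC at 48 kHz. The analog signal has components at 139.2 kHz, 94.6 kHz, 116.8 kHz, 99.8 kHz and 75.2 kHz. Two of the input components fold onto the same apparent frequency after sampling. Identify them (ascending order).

fs/2 = 24 kHz.
139.2 kHz mod fs = 43.2 kHz.
43.2 kHz > fs/2 = 24 kHz, folds to fs − 43.2 kHz = 4.8 kHz.
94.6 kHz mod fs = 46.6 kHz.
46.6 kHz > fs/2 = 24 kHz, folds to fs − 46.6 kHz = 1.4 kHz.
116.8 kHz mod fs = 20.8 kHz.
20.8 kHz ≤ fs/2 = 24 kHz, appears at 20.8 kHz.
99.8 kHz mod fs = 3.8 kHz.
3.8 kHz ≤ fs/2 = 24 kHz, appears at 3.8 kHz.
75.2 kHz mod fs = 27.2 kHz.
27.2 kHz > fs/2 = 24 kHz, folds to fs − 27.2 kHz = 20.8 kHz.
75.2 kHz and 116.8 kHz both map to 20.8 kHz.

75.2 kHz, 116.8 kHz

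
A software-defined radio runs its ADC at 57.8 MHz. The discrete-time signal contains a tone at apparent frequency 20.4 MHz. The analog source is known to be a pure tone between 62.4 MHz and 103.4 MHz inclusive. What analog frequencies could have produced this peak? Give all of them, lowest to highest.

Frequencies that alias to 20.4 MHz are k·fs ± 20.4 MHz for integer k ≥ 0.
k=0: 20.4 MHz.
k=1: 37.4 MHz, 78.2 MHz.
k=2: 95.2 MHz, 136 MHz.
k=3: 153 MHz, 193.8 MHz.
Within [62.4 MHz, 103.4 MHz]: 78.2 MHz, 95.2 MHz.

78.2 MHz, 95.2 MHz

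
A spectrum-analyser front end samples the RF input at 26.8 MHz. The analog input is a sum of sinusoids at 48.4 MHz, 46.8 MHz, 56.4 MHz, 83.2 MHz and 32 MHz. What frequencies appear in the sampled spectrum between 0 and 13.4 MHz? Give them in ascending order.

2.8 MHz, 5.2 MHz, 6.8 MHz

fs/2 = 13.4 MHz.
48.4 MHz mod fs = 21.6 MHz.
21.6 MHz > fs/2 = 13.4 MHz, folds to fs − 21.6 MHz = 5.2 MHz.
46.8 MHz mod fs = 20 MHz.
20 MHz > fs/2 = 13.4 MHz, folds to fs − 20 MHz = 6.8 MHz.
56.4 MHz mod fs = 2.8 MHz.
2.8 MHz ≤ fs/2 = 13.4 MHz, appears at 2.8 MHz.
83.2 MHz mod fs = 2.8 MHz.
2.8 MHz ≤ fs/2 = 13.4 MHz, appears at 2.8 MHz.
32 MHz mod fs = 5.2 MHz.
5.2 MHz ≤ fs/2 = 13.4 MHz, appears at 5.2 MHz.
Distinct values: {2.8 MHz, 5.2 MHz, 6.8 MHz}.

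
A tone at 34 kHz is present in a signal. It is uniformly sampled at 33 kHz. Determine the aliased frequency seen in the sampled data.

34 kHz mod fs = 1 kHz.
1 kHz ≤ fs/2 = 16.5 kHz, appears at 1 kHz.

1 kHz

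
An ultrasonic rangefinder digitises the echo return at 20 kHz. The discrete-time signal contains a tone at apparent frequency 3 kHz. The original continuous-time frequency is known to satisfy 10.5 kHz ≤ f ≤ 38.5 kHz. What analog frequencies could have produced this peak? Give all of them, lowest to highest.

17 kHz, 23 kHz, 37 kHz

Frequencies that alias to 3 kHz are k·fs ± 3 kHz for integer k ≥ 0.
k=0: 3 kHz.
k=1: 17 kHz, 23 kHz.
k=2: 37 kHz, 43 kHz.
k=3: 57 kHz, 63 kHz.
Within [10.5 kHz, 38.5 kHz]: 17 kHz, 23 kHz, 37 kHz.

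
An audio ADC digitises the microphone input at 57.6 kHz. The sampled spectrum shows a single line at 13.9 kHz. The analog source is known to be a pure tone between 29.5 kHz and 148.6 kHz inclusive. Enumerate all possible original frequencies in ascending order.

Frequencies that alias to 13.9 kHz are k·fs ± 13.9 kHz for integer k ≥ 0.
k=0: 13.9 kHz.
k=1: 43.7 kHz, 71.5 kHz.
k=2: 101.3 kHz, 129.1 kHz.
k=3: 158.9 kHz, 186.7 kHz.
Within [29.5 kHz, 148.6 kHz]: 43.7 kHz, 71.5 kHz, 101.3 kHz, 129.1 kHz.

43.7 kHz, 71.5 kHz, 101.3 kHz, 129.1 kHz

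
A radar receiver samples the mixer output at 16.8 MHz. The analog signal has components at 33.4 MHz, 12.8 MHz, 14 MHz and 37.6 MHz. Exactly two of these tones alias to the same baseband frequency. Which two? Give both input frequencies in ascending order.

fs/2 = 8.4 MHz.
33.4 MHz mod fs = 16.6 MHz.
16.6 MHz > fs/2 = 8.4 MHz, folds to fs − 16.6 MHz = 0.2 MHz.
12.8 MHz > fs/2 = 8.4 MHz, folds to fs − 12.8 MHz = 4 MHz.
14 MHz > fs/2 = 8.4 MHz, folds to fs − 14 MHz = 2.8 MHz.
37.6 MHz mod fs = 4 MHz.
4 MHz ≤ fs/2 = 8.4 MHz, appears at 4 MHz.
12.8 MHz and 37.6 MHz both map to 4 MHz.

12.8 MHz, 37.6 MHz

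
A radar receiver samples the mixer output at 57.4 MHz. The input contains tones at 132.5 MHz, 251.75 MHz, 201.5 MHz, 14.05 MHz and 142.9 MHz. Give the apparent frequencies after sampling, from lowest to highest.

14.05 MHz, 17.7 MHz, 22.15 MHz, 28.1 MHz

fs/2 = 28.7 MHz.
132.5 MHz mod fs = 17.7 MHz.
17.7 MHz ≤ fs/2 = 28.7 MHz, appears at 17.7 MHz.
251.75 MHz mod fs = 22.15 MHz.
22.15 MHz ≤ fs/2 = 28.7 MHz, appears at 22.15 MHz.
201.5 MHz mod fs = 29.3 MHz.
29.3 MHz > fs/2 = 28.7 MHz, folds to fs − 29.3 MHz = 28.1 MHz.
14.05 MHz ≤ fs/2 = 28.7 MHz, passes unchanged.
142.9 MHz mod fs = 28.1 MHz.
28.1 MHz ≤ fs/2 = 28.7 MHz, appears at 28.1 MHz.
Distinct values: {14.05 MHz, 17.7 MHz, 22.15 MHz, 28.1 MHz}.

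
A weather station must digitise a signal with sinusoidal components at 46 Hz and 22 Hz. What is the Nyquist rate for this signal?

Highest-frequency component: 46 Hz.
Nyquist rate = 2 × 46 Hz = 92 Hz.

92 Hz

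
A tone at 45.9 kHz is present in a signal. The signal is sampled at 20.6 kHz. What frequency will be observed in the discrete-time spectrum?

45.9 kHz mod fs = 4.7 kHz.
4.7 kHz ≤ fs/2 = 10.3 kHz, appears at 4.7 kHz.

4.7 kHz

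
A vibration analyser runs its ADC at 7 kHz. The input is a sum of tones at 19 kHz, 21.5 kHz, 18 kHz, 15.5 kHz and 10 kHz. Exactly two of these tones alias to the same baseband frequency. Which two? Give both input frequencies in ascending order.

fs/2 = 3.5 kHz.
19 kHz mod fs = 5 kHz.
5 kHz > fs/2 = 3.5 kHz, folds to fs − 5 kHz = 2 kHz.
21.5 kHz mod fs = 0.5 kHz.
0.5 kHz ≤ fs/2 = 3.5 kHz, appears at 0.5 kHz.
18 kHz mod fs = 4 kHz.
4 kHz > fs/2 = 3.5 kHz, folds to fs − 4 kHz = 3 kHz.
15.5 kHz mod fs = 1.5 kHz.
1.5 kHz ≤ fs/2 = 3.5 kHz, appears at 1.5 kHz.
10 kHz mod fs = 3 kHz.
3 kHz ≤ fs/2 = 3.5 kHz, appears at 3 kHz.
10 kHz and 18 kHz both map to 3 kHz.

10 kHz, 18 kHz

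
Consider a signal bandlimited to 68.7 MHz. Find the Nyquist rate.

137.4 MHz

Nyquist rate = 2 × 68.7 MHz = 137.4 MHz.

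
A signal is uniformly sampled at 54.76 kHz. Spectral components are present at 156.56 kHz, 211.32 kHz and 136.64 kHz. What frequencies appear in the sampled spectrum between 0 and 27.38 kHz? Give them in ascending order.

fs/2 = 27.38 kHz.
156.56 kHz mod fs = 47.04 kHz.
47.04 kHz > fs/2 = 27.38 kHz, folds to fs − 47.04 kHz = 7.72 kHz.
211.32 kHz mod fs = 47.04 kHz.
47.04 kHz > fs/2 = 27.38 kHz, folds to fs − 47.04 kHz = 7.72 kHz.
136.64 kHz mod fs = 27.12 kHz.
27.12 kHz ≤ fs/2 = 27.38 kHz, appears at 27.12 kHz.
Distinct values: {7.72 kHz, 27.12 kHz}.

7.72 kHz, 27.12 kHz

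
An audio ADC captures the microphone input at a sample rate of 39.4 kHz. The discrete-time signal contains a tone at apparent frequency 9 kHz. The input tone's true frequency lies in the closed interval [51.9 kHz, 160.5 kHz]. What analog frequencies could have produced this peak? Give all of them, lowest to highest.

Frequencies that alias to 9 kHz are k·fs ± 9 kHz for integer k ≥ 0.
k=0: 9 kHz.
k=1: 30.4 kHz, 48.4 kHz.
k=2: 69.8 kHz, 87.8 kHz.
k=3: 109.2 kHz, 127.2 kHz.
k=4: 148.6 kHz, 166.6 kHz.
k=5: 188 kHz, 206 kHz.
Within [51.9 kHz, 160.5 kHz]: 69.8 kHz, 87.8 kHz, 109.2 kHz, 127.2 kHz, 148.6 kHz.

69.8 kHz, 87.8 kHz, 109.2 kHz, 127.2 kHz, 148.6 kHz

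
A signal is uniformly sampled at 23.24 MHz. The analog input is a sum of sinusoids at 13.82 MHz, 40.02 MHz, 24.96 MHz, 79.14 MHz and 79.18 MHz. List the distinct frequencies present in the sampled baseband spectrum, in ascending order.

1.72 MHz, 6.46 MHz, 9.42 MHz, 9.46 MHz

fs/2 = 11.62 MHz.
13.82 MHz > fs/2 = 11.62 MHz, folds to fs − 13.82 MHz = 9.42 MHz.
40.02 MHz mod fs = 16.78 MHz.
16.78 MHz > fs/2 = 11.62 MHz, folds to fs − 16.78 MHz = 6.46 MHz.
24.96 MHz mod fs = 1.72 MHz.
1.72 MHz ≤ fs/2 = 11.62 MHz, appears at 1.72 MHz.
79.14 MHz mod fs = 9.42 MHz.
9.42 MHz ≤ fs/2 = 11.62 MHz, appears at 9.42 MHz.
79.18 MHz mod fs = 9.46 MHz.
9.46 MHz ≤ fs/2 = 11.62 MHz, appears at 9.46 MHz.
Distinct values: {1.72 MHz, 6.46 MHz, 9.42 MHz, 9.46 MHz}.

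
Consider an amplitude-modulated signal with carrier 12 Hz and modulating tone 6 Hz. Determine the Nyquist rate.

AM sidebands sit at fc ± fm = 6 Hz and 18 Hz.
Highest-frequency component: 18 Hz.
Nyquist rate = 2 × 18 Hz = 36 Hz.

36 Hz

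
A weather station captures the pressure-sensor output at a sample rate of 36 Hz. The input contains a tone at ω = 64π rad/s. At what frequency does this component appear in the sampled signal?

4 Hz

ω = 64π rad/s → f = ω/(2π) = 32 Hz.
32 Hz > fs/2 = 18 Hz, folds to fs − 32 Hz = 4 Hz.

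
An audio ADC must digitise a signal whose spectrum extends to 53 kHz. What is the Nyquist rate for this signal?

Nyquist rate = 2 × 53 kHz = 106 kHz.

106 kHz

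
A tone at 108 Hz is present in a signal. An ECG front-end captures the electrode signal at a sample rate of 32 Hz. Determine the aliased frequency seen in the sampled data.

108 Hz mod fs = 12 Hz.
12 Hz ≤ fs/2 = 16 Hz, appears at 12 Hz.

12 Hz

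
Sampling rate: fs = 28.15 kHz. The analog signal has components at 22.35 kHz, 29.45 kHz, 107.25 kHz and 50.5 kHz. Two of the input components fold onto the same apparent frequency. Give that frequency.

5.8 kHz

fs/2 = 14.075 kHz.
22.35 kHz > fs/2 = 14.075 kHz, folds to fs − 22.35 kHz = 5.8 kHz.
29.45 kHz mod fs = 1.3 kHz.
1.3 kHz ≤ fs/2 = 14.075 kHz, appears at 1.3 kHz.
107.25 kHz mod fs = 22.8 kHz.
22.8 kHz > fs/2 = 14.075 kHz, folds to fs − 22.8 kHz = 5.35 kHz.
50.5 kHz mod fs = 22.35 kHz.
22.35 kHz > fs/2 = 14.075 kHz, folds to fs − 22.35 kHz = 5.8 kHz.
22.35 kHz and 50.5 kHz both map to 5.8 kHz.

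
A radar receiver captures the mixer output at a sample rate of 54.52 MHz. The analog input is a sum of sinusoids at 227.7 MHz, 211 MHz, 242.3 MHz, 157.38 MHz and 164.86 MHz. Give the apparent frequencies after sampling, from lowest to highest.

1.3 MHz, 6.18 MHz, 7.08 MHz, 9.62 MHz, 24.22 MHz

fs/2 = 27.26 MHz.
227.7 MHz mod fs = 9.62 MHz.
9.62 MHz ≤ fs/2 = 27.26 MHz, appears at 9.62 MHz.
211 MHz mod fs = 47.44 MHz.
47.44 MHz > fs/2 = 27.26 MHz, folds to fs − 47.44 MHz = 7.08 MHz.
242.3 MHz mod fs = 24.22 MHz.
24.22 MHz ≤ fs/2 = 27.26 MHz, appears at 24.22 MHz.
157.38 MHz mod fs = 48.34 MHz.
48.34 MHz > fs/2 = 27.26 MHz, folds to fs − 48.34 MHz = 6.18 MHz.
164.86 MHz mod fs = 1.3 MHz.
1.3 MHz ≤ fs/2 = 27.26 MHz, appears at 1.3 MHz.
Distinct values: {1.3 MHz, 6.18 MHz, 7.08 MHz, 9.62 MHz, 24.22 MHz}.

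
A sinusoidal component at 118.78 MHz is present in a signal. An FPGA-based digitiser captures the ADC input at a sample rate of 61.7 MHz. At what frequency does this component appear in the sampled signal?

4.62 MHz

118.78 MHz mod fs = 57.08 MHz.
57.08 MHz > fs/2 = 30.85 MHz, folds to fs − 57.08 MHz = 4.62 MHz.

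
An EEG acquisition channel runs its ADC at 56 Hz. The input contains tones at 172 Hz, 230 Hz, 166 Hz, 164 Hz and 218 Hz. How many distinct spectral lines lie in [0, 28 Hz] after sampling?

3

fs/2 = 28 Hz.
172 Hz mod fs = 4 Hz.
4 Hz ≤ fs/2 = 28 Hz, appears at 4 Hz.
230 Hz mod fs = 6 Hz.
6 Hz ≤ fs/2 = 28 Hz, appears at 6 Hz.
166 Hz mod fs = 54 Hz.
54 Hz > fs/2 = 28 Hz, folds to fs − 54 Hz = 2 Hz.
164 Hz mod fs = 52 Hz.
52 Hz > fs/2 = 28 Hz, folds to fs − 52 Hz = 4 Hz.
218 Hz mod fs = 50 Hz.
50 Hz > fs/2 = 28 Hz, folds to fs − 50 Hz = 6 Hz.
Distinct values: {2 Hz, 4 Hz, 6 Hz} → 3.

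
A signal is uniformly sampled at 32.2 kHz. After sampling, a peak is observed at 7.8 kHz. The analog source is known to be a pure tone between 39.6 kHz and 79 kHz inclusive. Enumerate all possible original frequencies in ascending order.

40 kHz, 56.6 kHz, 72.2 kHz

Frequencies that alias to 7.8 kHz are k·fs ± 7.8 kHz for integer k ≥ 0.
k=0: 7.8 kHz.
k=1: 24.4 kHz, 40 kHz.
k=2: 56.6 kHz, 72.2 kHz.
k=3: 88.8 kHz, 104.4 kHz.
Within [39.6 kHz, 79 kHz]: 40 kHz, 56.6 kHz, 72.2 kHz.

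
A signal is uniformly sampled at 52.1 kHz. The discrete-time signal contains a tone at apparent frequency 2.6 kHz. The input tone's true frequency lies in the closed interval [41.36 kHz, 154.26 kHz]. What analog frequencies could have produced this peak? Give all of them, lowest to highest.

49.5 kHz, 54.7 kHz, 101.6 kHz, 106.8 kHz, 153.7 kHz

Frequencies that alias to 2.6 kHz are k·fs ± 2.6 kHz for integer k ≥ 0.
k=0: 2.6 kHz.
k=1: 49.5 kHz, 54.7 kHz.
k=2: 101.6 kHz, 106.8 kHz.
k=3: 153.7 kHz, 158.9 kHz.
k=4: 205.8 kHz, 211 kHz.
Within [41.36 kHz, 154.26 kHz]: 49.5 kHz, 54.7 kHz, 101.6 kHz, 106.8 kHz, 153.7 kHz.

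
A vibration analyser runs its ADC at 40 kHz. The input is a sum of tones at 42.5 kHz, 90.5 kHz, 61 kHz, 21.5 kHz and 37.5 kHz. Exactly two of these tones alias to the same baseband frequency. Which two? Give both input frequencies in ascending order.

fs/2 = 20 kHz.
42.5 kHz mod fs = 2.5 kHz.
2.5 kHz ≤ fs/2 = 20 kHz, appears at 2.5 kHz.
90.5 kHz mod fs = 10.5 kHz.
10.5 kHz ≤ fs/2 = 20 kHz, appears at 10.5 kHz.
61 kHz mod fs = 21 kHz.
21 kHz > fs/2 = 20 kHz, folds to fs − 21 kHz = 19 kHz.
21.5 kHz > fs/2 = 20 kHz, folds to fs − 21.5 kHz = 18.5 kHz.
37.5 kHz > fs/2 = 20 kHz, folds to fs − 37.5 kHz = 2.5 kHz.
37.5 kHz and 42.5 kHz both map to 2.5 kHz.

37.5 kHz, 42.5 kHz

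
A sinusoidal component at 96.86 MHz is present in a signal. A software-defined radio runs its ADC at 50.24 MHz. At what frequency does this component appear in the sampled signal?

3.62 MHz

96.86 MHz mod fs = 46.62 MHz.
46.62 MHz > fs/2 = 25.12 MHz, folds to fs − 46.62 MHz = 3.62 MHz.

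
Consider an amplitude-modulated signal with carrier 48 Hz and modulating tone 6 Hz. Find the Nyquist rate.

AM sidebands sit at fc ± fm = 42 Hz and 54 Hz.
Highest-frequency component: 54 Hz.
Nyquist rate = 2 × 54 Hz = 108 Hz.

108 Hz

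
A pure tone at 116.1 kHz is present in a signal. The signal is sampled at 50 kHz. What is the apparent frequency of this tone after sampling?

16.1 kHz

116.1 kHz mod fs = 16.1 kHz.
16.1 kHz ≤ fs/2 = 25 kHz, appears at 16.1 kHz.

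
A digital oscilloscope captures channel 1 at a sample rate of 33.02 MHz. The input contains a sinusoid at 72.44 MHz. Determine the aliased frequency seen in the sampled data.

6.4 MHz

72.44 MHz mod fs = 6.4 MHz.
6.4 MHz ≤ fs/2 = 16.51 MHz, appears at 6.4 MHz.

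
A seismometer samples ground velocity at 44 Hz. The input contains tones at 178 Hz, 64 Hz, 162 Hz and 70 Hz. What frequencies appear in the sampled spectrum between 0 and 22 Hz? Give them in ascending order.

fs/2 = 22 Hz.
178 Hz mod fs = 2 Hz.
2 Hz ≤ fs/2 = 22 Hz, appears at 2 Hz.
64 Hz mod fs = 20 Hz.
20 Hz ≤ fs/2 = 22 Hz, appears at 20 Hz.
162 Hz mod fs = 30 Hz.
30 Hz > fs/2 = 22 Hz, folds to fs − 30 Hz = 14 Hz.
70 Hz mod fs = 26 Hz.
26 Hz > fs/2 = 22 Hz, folds to fs − 26 Hz = 18 Hz.
Distinct values: {2 Hz, 14 Hz, 18 Hz, 20 Hz}.

2 Hz, 14 Hz, 18 Hz, 20 Hz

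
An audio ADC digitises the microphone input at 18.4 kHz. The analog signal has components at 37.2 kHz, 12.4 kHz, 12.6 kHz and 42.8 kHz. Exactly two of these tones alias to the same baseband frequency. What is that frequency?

fs/2 = 9.2 kHz.
37.2 kHz mod fs = 0.4 kHz.
0.4 kHz ≤ fs/2 = 9.2 kHz, appears at 0.4 kHz.
12.4 kHz > fs/2 = 9.2 kHz, folds to fs − 12.4 kHz = 6 kHz.
12.6 kHz > fs/2 = 9.2 kHz, folds to fs − 12.6 kHz = 5.8 kHz.
42.8 kHz mod fs = 6 kHz.
6 kHz ≤ fs/2 = 9.2 kHz, appears at 6 kHz.
12.4 kHz and 42.8 kHz both map to 6 kHz.

6 kHz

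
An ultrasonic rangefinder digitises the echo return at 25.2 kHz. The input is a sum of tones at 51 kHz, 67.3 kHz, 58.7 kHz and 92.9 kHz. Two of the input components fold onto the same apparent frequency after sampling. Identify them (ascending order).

fs/2 = 12.6 kHz.
51 kHz mod fs = 0.6 kHz.
0.6 kHz ≤ fs/2 = 12.6 kHz, appears at 0.6 kHz.
67.3 kHz mod fs = 16.9 kHz.
16.9 kHz > fs/2 = 12.6 kHz, folds to fs − 16.9 kHz = 8.3 kHz.
58.7 kHz mod fs = 8.3 kHz.
8.3 kHz ≤ fs/2 = 12.6 kHz, appears at 8.3 kHz.
92.9 kHz mod fs = 17.3 kHz.
17.3 kHz > fs/2 = 12.6 kHz, folds to fs − 17.3 kHz = 7.9 kHz.
58.7 kHz and 67.3 kHz both map to 8.3 kHz.

58.7 kHz, 67.3 kHz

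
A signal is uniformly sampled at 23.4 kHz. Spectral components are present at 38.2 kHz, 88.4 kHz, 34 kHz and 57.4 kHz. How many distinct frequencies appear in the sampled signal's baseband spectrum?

3

fs/2 = 11.7 kHz.
38.2 kHz mod fs = 14.8 kHz.
14.8 kHz > fs/2 = 11.7 kHz, folds to fs − 14.8 kHz = 8.6 kHz.
88.4 kHz mod fs = 18.2 kHz.
18.2 kHz > fs/2 = 11.7 kHz, folds to fs − 18.2 kHz = 5.2 kHz.
34 kHz mod fs = 10.6 kHz.
10.6 kHz ≤ fs/2 = 11.7 kHz, appears at 10.6 kHz.
57.4 kHz mod fs = 10.6 kHz.
10.6 kHz ≤ fs/2 = 11.7 kHz, appears at 10.6 kHz.
Distinct values: {5.2 kHz, 8.6 kHz, 10.6 kHz} → 3.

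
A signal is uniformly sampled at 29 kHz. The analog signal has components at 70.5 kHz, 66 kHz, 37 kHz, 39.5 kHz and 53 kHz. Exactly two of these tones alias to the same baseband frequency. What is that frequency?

fs/2 = 14.5 kHz.
70.5 kHz mod fs = 12.5 kHz.
12.5 kHz ≤ fs/2 = 14.5 kHz, appears at 12.5 kHz.
66 kHz mod fs = 8 kHz.
8 kHz ≤ fs/2 = 14.5 kHz, appears at 8 kHz.
37 kHz mod fs = 8 kHz.
8 kHz ≤ fs/2 = 14.5 kHz, appears at 8 kHz.
39.5 kHz mod fs = 10.5 kHz.
10.5 kHz ≤ fs/2 = 14.5 kHz, appears at 10.5 kHz.
53 kHz mod fs = 24 kHz.
24 kHz > fs/2 = 14.5 kHz, folds to fs − 24 kHz = 5 kHz.
37 kHz and 66 kHz both map to 8 kHz.

8 kHz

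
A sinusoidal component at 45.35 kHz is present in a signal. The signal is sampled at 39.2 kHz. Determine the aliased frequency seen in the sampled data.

6.15 kHz

45.35 kHz mod fs = 6.15 kHz.
6.15 kHz ≤ fs/2 = 19.6 kHz, appears at 6.15 kHz.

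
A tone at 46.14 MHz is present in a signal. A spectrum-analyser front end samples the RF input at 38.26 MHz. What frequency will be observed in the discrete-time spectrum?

46.14 MHz mod fs = 7.88 MHz.
7.88 MHz ≤ fs/2 = 19.13 MHz, appears at 7.88 MHz.

7.88 MHz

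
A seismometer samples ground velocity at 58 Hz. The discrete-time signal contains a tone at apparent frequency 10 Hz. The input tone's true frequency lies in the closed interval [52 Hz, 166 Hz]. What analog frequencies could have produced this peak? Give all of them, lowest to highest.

68 Hz, 106 Hz, 126 Hz, 164 Hz

Frequencies that alias to 10 Hz are k·fs ± 10 Hz for integer k ≥ 0.
k=0: 10 Hz.
k=1: 48 Hz, 68 Hz.
k=2: 106 Hz, 126 Hz.
k=3: 164 Hz, 184 Hz.
k=4: 222 Hz, 242 Hz.
Within [52 Hz, 166 Hz]: 68 Hz, 106 Hz, 126 Hz, 164 Hz.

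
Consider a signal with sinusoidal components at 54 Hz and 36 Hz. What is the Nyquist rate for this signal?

Highest-frequency component: 54 Hz.
Nyquist rate = 2 × 54 Hz = 108 Hz.

108 Hz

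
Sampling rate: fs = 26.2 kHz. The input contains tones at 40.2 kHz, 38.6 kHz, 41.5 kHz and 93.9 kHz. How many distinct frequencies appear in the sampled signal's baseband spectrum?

3

fs/2 = 13.1 kHz.
40.2 kHz mod fs = 14 kHz.
14 kHz > fs/2 = 13.1 kHz, folds to fs − 14 kHz = 12.2 kHz.
38.6 kHz mod fs = 12.4 kHz.
12.4 kHz ≤ fs/2 = 13.1 kHz, appears at 12.4 kHz.
41.5 kHz mod fs = 15.3 kHz.
15.3 kHz > fs/2 = 13.1 kHz, folds to fs − 15.3 kHz = 10.9 kHz.
93.9 kHz mod fs = 15.3 kHz.
15.3 kHz > fs/2 = 13.1 kHz, folds to fs − 15.3 kHz = 10.9 kHz.
Distinct values: {10.9 kHz, 12.2 kHz, 12.4 kHz} → 3.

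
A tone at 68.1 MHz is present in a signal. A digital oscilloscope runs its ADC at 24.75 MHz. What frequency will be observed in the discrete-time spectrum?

6.15 MHz

68.1 MHz mod fs = 18.6 MHz.
18.6 MHz > fs/2 = 12.375 MHz, folds to fs − 18.6 MHz = 6.15 MHz.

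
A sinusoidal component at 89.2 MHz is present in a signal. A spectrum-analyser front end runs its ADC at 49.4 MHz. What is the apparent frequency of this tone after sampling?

89.2 MHz mod fs = 39.8 MHz.
39.8 MHz > fs/2 = 24.7 MHz, folds to fs − 39.8 MHz = 9.6 MHz.

9.6 MHz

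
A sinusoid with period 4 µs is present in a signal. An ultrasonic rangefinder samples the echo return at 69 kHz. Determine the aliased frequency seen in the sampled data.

T = 4 µs → f = 1/T = 250 kHz.
250 kHz mod fs = 43 kHz.
43 kHz > fs/2 = 34.5 kHz, folds to fs − 43 kHz = 26 kHz.

26 kHz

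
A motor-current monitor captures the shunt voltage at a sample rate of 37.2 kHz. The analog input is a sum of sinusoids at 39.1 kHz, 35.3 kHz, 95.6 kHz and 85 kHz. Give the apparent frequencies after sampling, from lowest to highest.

1.9 kHz, 10.6 kHz, 16 kHz

fs/2 = 18.6 kHz.
39.1 kHz mod fs = 1.9 kHz.
1.9 kHz ≤ fs/2 = 18.6 kHz, appears at 1.9 kHz.
35.3 kHz > fs/2 = 18.6 kHz, folds to fs − 35.3 kHz = 1.9 kHz.
95.6 kHz mod fs = 21.2 kHz.
21.2 kHz > fs/2 = 18.6 kHz, folds to fs − 21.2 kHz = 16 kHz.
85 kHz mod fs = 10.6 kHz.
10.6 kHz ≤ fs/2 = 18.6 kHz, appears at 10.6 kHz.
Distinct values: {1.9 kHz, 10.6 kHz, 16 kHz}.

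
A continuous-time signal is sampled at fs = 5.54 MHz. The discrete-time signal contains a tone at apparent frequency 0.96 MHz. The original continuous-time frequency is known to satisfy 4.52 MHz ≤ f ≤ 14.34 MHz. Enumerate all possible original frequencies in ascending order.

Frequencies that alias to 0.96 MHz are k·fs ± 0.96 MHz for integer k ≥ 0.
k=0: 0.96 MHz.
k=1: 4.58 MHz, 6.5 MHz.
k=2: 10.12 MHz, 12.04 MHz.
k=3: 15.66 MHz, 17.58 MHz.
Within [4.52 MHz, 14.34 MHz]: 4.58 MHz, 6.5 MHz, 10.12 MHz, 12.04 MHz.

4.58 MHz, 6.5 MHz, 10.12 MHz, 12.04 MHz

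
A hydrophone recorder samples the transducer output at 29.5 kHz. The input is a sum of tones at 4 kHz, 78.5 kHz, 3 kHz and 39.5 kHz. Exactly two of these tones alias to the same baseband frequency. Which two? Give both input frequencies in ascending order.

fs/2 = 14.75 kHz.
4 kHz ≤ fs/2 = 14.75 kHz, passes unchanged.
78.5 kHz mod fs = 19.5 kHz.
19.5 kHz > fs/2 = 14.75 kHz, folds to fs − 19.5 kHz = 10 kHz.
3 kHz ≤ fs/2 = 14.75 kHz, passes unchanged.
39.5 kHz mod fs = 10 kHz.
10 kHz ≤ fs/2 = 14.75 kHz, appears at 10 kHz.
39.5 kHz and 78.5 kHz both map to 10 kHz.

39.5 kHz, 78.5 kHz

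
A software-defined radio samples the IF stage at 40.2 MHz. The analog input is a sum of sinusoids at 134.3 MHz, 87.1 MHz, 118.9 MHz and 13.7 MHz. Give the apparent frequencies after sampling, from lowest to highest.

1.7 MHz, 6.7 MHz, 13.7 MHz

fs/2 = 20.1 MHz.
134.3 MHz mod fs = 13.7 MHz.
13.7 MHz ≤ fs/2 = 20.1 MHz, appears at 13.7 MHz.
87.1 MHz mod fs = 6.7 MHz.
6.7 MHz ≤ fs/2 = 20.1 MHz, appears at 6.7 MHz.
118.9 MHz mod fs = 38.5 MHz.
38.5 MHz > fs/2 = 20.1 MHz, folds to fs − 38.5 MHz = 1.7 MHz.
13.7 MHz ≤ fs/2 = 20.1 MHz, passes unchanged.
Distinct values: {1.7 MHz, 6.7 MHz, 13.7 MHz}.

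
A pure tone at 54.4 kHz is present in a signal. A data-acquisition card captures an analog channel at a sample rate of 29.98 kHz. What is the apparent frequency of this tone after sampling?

54.4 kHz mod fs = 24.42 kHz.
24.42 kHz > fs/2 = 14.99 kHz, folds to fs − 24.42 kHz = 5.56 kHz.

5.56 kHz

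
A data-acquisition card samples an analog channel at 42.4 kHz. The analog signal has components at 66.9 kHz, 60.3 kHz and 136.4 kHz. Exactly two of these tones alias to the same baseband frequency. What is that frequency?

17.9 kHz

fs/2 = 21.2 kHz.
66.9 kHz mod fs = 24.5 kHz.
24.5 kHz > fs/2 = 21.2 kHz, folds to fs − 24.5 kHz = 17.9 kHz.
60.3 kHz mod fs = 17.9 kHz.
17.9 kHz ≤ fs/2 = 21.2 kHz, appears at 17.9 kHz.
136.4 kHz mod fs = 9.2 kHz.
9.2 kHz ≤ fs/2 = 21.2 kHz, appears at 9.2 kHz.
60.3 kHz and 66.9 kHz both map to 17.9 kHz.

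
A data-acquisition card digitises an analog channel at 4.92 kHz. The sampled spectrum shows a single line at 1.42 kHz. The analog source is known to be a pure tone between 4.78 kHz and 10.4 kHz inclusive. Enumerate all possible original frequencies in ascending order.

Frequencies that alias to 1.42 kHz are k·fs ± 1.42 kHz for integer k ≥ 0.
k=0: 1.42 kHz.
k=1: 3.5 kHz, 6.34 kHz.
k=2: 8.42 kHz, 11.26 kHz.
k=3: 13.34 kHz, 16.18 kHz.
Within [4.78 kHz, 10.4 kHz]: 6.34 kHz, 8.42 kHz.

6.34 kHz, 8.42 kHz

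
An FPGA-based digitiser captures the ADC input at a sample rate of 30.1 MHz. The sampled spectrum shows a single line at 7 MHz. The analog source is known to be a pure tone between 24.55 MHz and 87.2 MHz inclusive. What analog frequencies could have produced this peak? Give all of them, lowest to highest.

37.1 MHz, 53.2 MHz, 67.2 MHz, 83.3 MHz

Frequencies that alias to 7 MHz are k·fs ± 7 MHz for integer k ≥ 0.
k=0: 7 MHz.
k=1: 23.1 MHz, 37.1 MHz.
k=2: 53.2 MHz, 67.2 MHz.
k=3: 83.3 MHz, 97.3 MHz.
k=4: 113.4 MHz, 127.4 MHz.
Within [24.55 MHz, 87.2 MHz]: 37.1 MHz, 53.2 MHz, 67.2 MHz, 83.3 MHz.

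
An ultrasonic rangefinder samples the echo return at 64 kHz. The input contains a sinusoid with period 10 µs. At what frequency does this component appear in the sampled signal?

T = 10 µs → f = 1/T = 100 kHz.
100 kHz mod fs = 36 kHz.
36 kHz > fs/2 = 32 kHz, folds to fs − 36 kHz = 28 kHz.

28 kHz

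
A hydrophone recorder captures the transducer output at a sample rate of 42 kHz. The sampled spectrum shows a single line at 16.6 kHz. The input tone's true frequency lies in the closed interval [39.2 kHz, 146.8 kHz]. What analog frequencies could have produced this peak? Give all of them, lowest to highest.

Frequencies that alias to 16.6 kHz are k·fs ± 16.6 kHz for integer k ≥ 0.
k=0: 16.6 kHz.
k=1: 25.4 kHz, 58.6 kHz.
k=2: 67.4 kHz, 100.6 kHz.
k=3: 109.4 kHz, 142.6 kHz.
k=4: 151.4 kHz, 184.6 kHz.
Within [39.2 kHz, 146.8 kHz]: 58.6 kHz, 67.4 kHz, 100.6 kHz, 109.4 kHz, 142.6 kHz.

58.6 kHz, 67.4 kHz, 100.6 kHz, 109.4 kHz, 142.6 kHz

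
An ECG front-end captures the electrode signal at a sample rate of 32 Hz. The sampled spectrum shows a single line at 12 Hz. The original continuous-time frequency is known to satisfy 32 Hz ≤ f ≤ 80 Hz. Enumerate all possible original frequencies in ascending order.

44 Hz, 52 Hz, 76 Hz

Frequencies that alias to 12 Hz are k·fs ± 12 Hz for integer k ≥ 0.
k=0: 12 Hz.
k=1: 20 Hz, 44 Hz.
k=2: 52 Hz, 76 Hz.
k=3: 84 Hz, 108 Hz.
Within [32 Hz, 80 Hz]: 44 Hz, 52 Hz, 76 Hz.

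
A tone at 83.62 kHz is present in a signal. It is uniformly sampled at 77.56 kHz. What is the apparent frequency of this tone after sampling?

83.62 kHz mod fs = 6.06 kHz.
6.06 kHz ≤ fs/2 = 38.78 kHz, appears at 6.06 kHz.

6.06 kHz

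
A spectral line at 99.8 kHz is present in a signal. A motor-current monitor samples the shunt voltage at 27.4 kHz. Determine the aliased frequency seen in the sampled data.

9.8 kHz

99.8 kHz mod fs = 17.6 kHz.
17.6 kHz > fs/2 = 13.7 kHz, folds to fs − 17.6 kHz = 9.8 kHz.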